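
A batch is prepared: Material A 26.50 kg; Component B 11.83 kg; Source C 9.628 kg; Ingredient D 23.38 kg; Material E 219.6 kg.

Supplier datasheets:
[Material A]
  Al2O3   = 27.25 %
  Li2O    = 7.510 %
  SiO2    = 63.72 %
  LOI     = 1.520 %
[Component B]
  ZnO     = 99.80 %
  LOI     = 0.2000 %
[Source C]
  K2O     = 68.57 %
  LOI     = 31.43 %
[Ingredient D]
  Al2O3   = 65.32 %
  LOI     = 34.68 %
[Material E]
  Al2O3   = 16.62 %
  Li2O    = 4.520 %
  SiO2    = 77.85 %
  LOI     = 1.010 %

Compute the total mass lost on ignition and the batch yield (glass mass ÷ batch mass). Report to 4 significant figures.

LOI loss = 13.78 kg; glass = 277.2 kg; yield = 95.26%

Each numeric step keeps exact precision in all steps — mid-chain values are shown (rounded to four significant figures) at each printed step. Exactly one rounding goes into every reported result. All derived quantities are rebuilt in exact precision (net glass mass, the totals, the five compositions, the yield, ignition loss) using the weight values per 277.2 kg of glass as given in the question or the answer.
Ignition loss by material:
  Material A: 26.50 × 0.01520 = 0.4028 kg
  Component B: 11.83 × 0.002000 = 0.02366 kg
  Source C: 9.628 × 0.3143 = 3.026 kg
  Ingredient D: 23.38 × 0.3468 = 8.108 kg
  Material E: 219.6 × 0.01010 = 2.218 kg
Total LOI = 13.78 kg
Glass = batch − LOI = 290.9 − 13.78 = 277.2 kg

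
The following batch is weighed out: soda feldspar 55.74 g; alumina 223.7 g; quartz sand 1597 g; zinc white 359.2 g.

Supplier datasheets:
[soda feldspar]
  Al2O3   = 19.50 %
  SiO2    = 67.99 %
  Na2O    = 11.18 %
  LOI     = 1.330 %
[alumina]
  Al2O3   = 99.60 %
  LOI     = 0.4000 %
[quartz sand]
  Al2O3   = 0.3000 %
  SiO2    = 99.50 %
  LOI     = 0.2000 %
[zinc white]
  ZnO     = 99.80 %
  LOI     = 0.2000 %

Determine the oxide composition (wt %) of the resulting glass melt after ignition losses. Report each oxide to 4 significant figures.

All arithmetic runs at exact precision through every step; in-progress results are printed, rounded to 4 significant figures, within the worked lines. Each reported value receives exactly one rounding; all derived quantities (yield, four oxide percentages, the totals, ignition loss, net glass mass) are rebuilt at full float precision from the batch weights for 2230 g of glass, precisely as stated by the problem or the answer.
What the batch supplies per oxide:
  Al2O3: 55.74·0.1950 + 223.7·0.9960 + 1597·0.003000 = 238.5 g
  SiO2: 55.74·0.6799 + 1597·0.9950 = 1627 g
  Na2O: 55.74·0.1118 = 6.232 g
  ZnO: 359.2·0.9980 = 358.5 g
LOI: 55.74·0.01330 + 223.7·0.004000 + 1597·0.002000 + 359.2·0.002000 = 5.549 g
Glass mass = batch − LOI = 2236 − 5.549 = 2230 g (= Σ oxide masses)
wt % = oxide mass / glass mass × 100

Glass mass = 2230 g (batch 2236 − LOI 5.549).
Composition: Al2O3 10.69%, SiO2 72.95%, Na2O 0.2794%, ZnO 16.07%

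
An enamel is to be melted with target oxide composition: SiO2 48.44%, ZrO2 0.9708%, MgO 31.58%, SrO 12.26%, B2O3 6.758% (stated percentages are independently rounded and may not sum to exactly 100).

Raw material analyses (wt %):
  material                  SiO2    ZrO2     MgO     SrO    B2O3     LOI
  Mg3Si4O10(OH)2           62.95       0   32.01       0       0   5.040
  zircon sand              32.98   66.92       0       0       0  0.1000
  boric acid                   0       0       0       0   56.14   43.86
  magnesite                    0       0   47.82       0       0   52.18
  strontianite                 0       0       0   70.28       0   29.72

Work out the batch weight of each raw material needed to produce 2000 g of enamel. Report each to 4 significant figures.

Batch per 2000 g enamel:
  Mg3Si4O10(OH)2: 1524 g
  zircon sand: 29.01 g
  boric acid: 240.8 g
  magnesite: 300.8 g
  strontianite: 348.9 g
Total batch = 2444 g; LOI loss = 443.1 g; yield = 81.87%

All arithmetic keeps full float precision throughout; values along the way are rounded to 4 significant digits when quoted. Every reported number includes exactly one rounding; derived quantities, which include net glass mass, the yield, ignition loss, the totals, the five compositions, are computed in full float precision, as written in problem or answer, from the batch weights for 2000 g of glass.
Target oxide masses per 2000 g enamel:
  SiO2: 48.44% × 2000 = 968.8 g
  ZrO2: 0.9708% × 2000 = 19.42 g
  MgO: 31.58% × 2000 = 631.6 g
  SrO: 12.26% × 2000 = 245.2 g
  B2O3: 6.758% × 2000 = 135.2 g
Sums-versus-targets review from the weights as reported, on the stated basis (delivered sums recover each target exact up to rounding of places):
  SiO2: 1524·0.6295 + 29.01·0.3298 = 968.9 g (target 968.8 g)
  ZrO2: 29.01·0.6692 = 19.41 g (target 19.42 g)
  MgO: 1524·0.3201 + 300.8·0.4782 = 631.7 g (target 631.6 g)
  SrO: 348.9·0.7028 = 245.2 g (target 245.2 g)
  B2O3: 240.8·0.5614 = 135.2 g (target 135.2 g)
The glass-mass cross-check: batch Σ − ignition loss = 2000 g (summing oxide targets gives 2000 g; versus the stated basis of 2000 g — gaps are rounding artifacts).
Adding the batch up: Σ batch = 2444 g; LOI removed, Σ of batch·LOI: 443.1 g; yield = glass ÷ total batch = 81.87%.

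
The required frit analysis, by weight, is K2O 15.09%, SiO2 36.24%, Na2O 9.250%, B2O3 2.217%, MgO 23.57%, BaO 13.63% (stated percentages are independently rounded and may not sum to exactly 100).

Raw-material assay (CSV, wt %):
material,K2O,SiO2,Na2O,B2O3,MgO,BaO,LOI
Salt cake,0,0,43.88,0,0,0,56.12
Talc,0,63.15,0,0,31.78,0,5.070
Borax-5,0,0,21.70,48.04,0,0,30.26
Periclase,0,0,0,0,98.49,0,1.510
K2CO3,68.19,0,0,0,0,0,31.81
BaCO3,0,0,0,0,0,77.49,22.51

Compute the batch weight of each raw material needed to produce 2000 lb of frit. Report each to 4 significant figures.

In-progress results are displayed (rounded to 4 significant digits) between the steps — the whole derivation keeps full precision from start to finish — exactly one rounding goes into each reported figure; derived quantities, including the six compositions, LOI, glass mass, the yield, totals, are carried starting from the weights at 2000 lb of glass in exact precision exactly as printed in the problem or the answer.
Per-oxide target masses for 2000 lb frit:
  K2O: 15.09% × 2000 = 301.8 lb
  SiO2: 36.24% × 2000 = 724.8 lb
  Na2O: 9.250% × 2000 = 185.0 lb
  B2O3: 2.217% × 2000 = 44.34 lb
  MgO: 23.57% × 2000 = 471.4 lb
  BaO: 13.63% × 2000 = 272.6 lb
Verifying the oxide balance using the reported weights, under the basis named above (oxide sums agree with the targets given rounding of the digits):
  K2O: 442.6·0.6819 = 301.8 lb (target 301.8 lb)
  SiO2: 1148·0.6315 = 725.0 lb (target 724.8 lb)
  Na2O: 376.0·0.4388 + 92.30·0.2170 = 185.0 lb (target 185.0 lb)
  B2O3: 92.30·0.4804 = 44.34 lb (target 44.34 lb)
  MgO: 1148·0.3178 + 108.3·0.9849 = 471.5 lb (target 471.4 lb)
  BaO: 351.8·0.7749 = 272.6 lb (target 272.6 lb)
Glass mass check: total batch − LOI = 2000 lb (targets for the oxides total 2000 lb; against the stated basis, 2000 lb — differing by rounding only).
Batch total: Σ batch = 2519 lb; LOI removed, Σ of batch·LOI: 518.8 lb; as yield: glass ÷ batch → 79.41%.

Batch per 2000 lb frit:
  Salt cake: 376.0 lb
  Talc: 1148 lb
  Borax-5: 92.30 lb
  Periclase: 108.3 lb
  K2CO3: 442.6 lb
  BaCO3: 351.8 lb
Total batch = 2519 lb; LOI loss = 518.8 lb; yield = 79.41%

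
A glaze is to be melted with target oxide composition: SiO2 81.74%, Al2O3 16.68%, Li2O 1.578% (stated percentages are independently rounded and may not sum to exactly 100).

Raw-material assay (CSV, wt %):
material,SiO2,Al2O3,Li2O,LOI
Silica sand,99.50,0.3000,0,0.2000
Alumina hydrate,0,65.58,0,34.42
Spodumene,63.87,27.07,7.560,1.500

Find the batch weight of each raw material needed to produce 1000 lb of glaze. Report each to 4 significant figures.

Batch per 1000 lb glaze:
  Silica sand: 687.5 lb
  Alumina hydrate: 165.0 lb
  Spodumene: 208.7 lb
Total batch = 1061 lb; LOI loss = 61.30 lb; yield = 94.22%

The whole derivation runs at full precision at all times; in-progress results are displayed rounded to 4 significant digits between the steps; each reported number is rounded just once — all derived quantities, including the yield, glass mass, LOI, three oxide percentages, the totals, are recomputed using the weight values per 1000 lb of glass in full precision precisely as stated by problem or answer.
Target oxide masses per 1000 lb glaze:
  SiO2: 81.74% × 1000 = 817.4 lb
  Al2O3: 16.68% × 1000 = 166.8 lb
  Li2O: 1.578% × 1000 = 15.78 lb
Oxide-by-oxide audit from the weights as reported, on the stated basis (summed amounts equal target values given rounding of the digits):
  SiO2: 687.5·0.9950 + 208.7·0.6387 = 817.4 lb (target 817.4 lb)
  Al2O3: 687.5·0.003000 + 165.0·0.6558 + 208.7·0.2707 = 166.8 lb (target 166.8 lb)
  Li2O: 208.7·0.07560 = 15.78 lb (target 15.78 lb)
Consistency of the glass mass: batch Σ − ignition loss = 999.9 lb (the targets, summed, come to 1000 lb; with the basis standing at 1000 lb — rounding explains the deltas).
Total batch = Σ batch = 1061 lb; LOI loss = Σ batch·LOI = 61.30 lb; yield, glass over the total, = 94.22%.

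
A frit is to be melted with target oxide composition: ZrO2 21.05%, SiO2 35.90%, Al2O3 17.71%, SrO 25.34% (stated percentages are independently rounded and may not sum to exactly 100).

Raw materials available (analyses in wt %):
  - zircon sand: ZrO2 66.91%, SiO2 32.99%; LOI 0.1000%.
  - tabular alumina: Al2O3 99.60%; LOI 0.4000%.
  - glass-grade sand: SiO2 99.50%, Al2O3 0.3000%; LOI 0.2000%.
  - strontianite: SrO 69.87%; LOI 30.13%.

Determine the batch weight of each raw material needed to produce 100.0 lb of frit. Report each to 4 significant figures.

All internal work holds full precision in every operation; intermediates are shown, rounded to four significant digits, in the printout; a single rounding produces every reported figure — derived quantities, which include totals, four oxide percentages, glass mass, yield, ignition loss, are recomputed at exact precision, exactly as printed in problem or answer, starting from the weights on 100.0 lb of glass.
Target masses of each oxide per 100.0 lb frit:
  ZrO2: 21.05% × 100.0 = 21.05 lb
  SiO2: 35.90% × 100.0 = 35.90 lb
  Al2O3: 17.71% × 100.0 = 17.71 lb
  SrO: 25.34% × 100.0 = 25.34 lb
Oxide-by-oxide audit applying the batch weights above, on the stated basis (summed amounts equal target values modulo rounding of the values):
  ZrO2: 31.46·0.6691 = 21.05 lb (target 21.05 lb)
  SiO2: 31.46·0.3299 + 25.65·0.9950 = 35.90 lb (target 35.90 lb)
  Al2O3: 17.70·0.9960 + 25.65·0.003000 = 17.71 lb (target 17.71 lb)
  SrO: 36.27·0.6987 = 25.34 lb (target 25.34 lb)
Mass balance on the glass: batch Σ − ignition loss = 100.0 lb (summing oxide targets gives 100.0 lb; versus the stated basis of 100.0 lb — gaps are rounding artifacts).
Batch grand total — Σ batch = 111.1 lb; the LOI term Σ batch·LOI equals 11.08 lb; yield, glass over the total, = 90.02%.

Batch per 100.0 lb frit:
  zircon sand: 31.46 lb
  tabular alumina: 17.70 lb
  glass-grade sand: 25.65 lb
  strontianite: 36.27 lb
Total batch = 111.1 lb; LOI loss = 11.08 lb; yield = 90.02%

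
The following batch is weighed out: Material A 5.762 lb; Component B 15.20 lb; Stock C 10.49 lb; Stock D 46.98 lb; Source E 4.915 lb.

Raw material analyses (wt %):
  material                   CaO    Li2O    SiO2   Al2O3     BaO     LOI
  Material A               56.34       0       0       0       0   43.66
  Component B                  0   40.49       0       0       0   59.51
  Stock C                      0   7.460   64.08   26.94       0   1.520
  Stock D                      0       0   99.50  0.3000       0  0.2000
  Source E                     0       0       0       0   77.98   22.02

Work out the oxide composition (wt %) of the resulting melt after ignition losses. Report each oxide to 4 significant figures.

Glass mass = 70.45 lb (batch 83.35 − LOI 12.90).
Composition: CaO 4.608%, Li2O 9.847%, SiO2 75.89%, Al2O3 4.211%, BaO 5.440%

Working values are displayed (rounded to 4 significant digits) between the steps — the working math maintains exact precision from start to finish. Every reported number is rounded only once — the derived quantities, which include the totals, net glass mass, the yield, the five compositions, LOI, are rebuilt in exact precision, exactly as printed in problem or answer, from the batch weights on 70.45 lb of glass.
Oxide-by-oxide delivered mass:
  CaO: 5.762·0.5634 = 3.246 lb
  Li2O: 15.20·0.4049 + 10.49·0.07460 = 6.937 lb
  SiO2: 10.49·0.6408 + 46.98·0.9950 = 53.47 lb
  Al2O3: 10.49·0.2694 + 46.98·0.003000 = 2.967 lb
  BaO: 4.915·0.7798 = 3.833 lb
LOI: 5.762·0.4366 + 15.20·0.5951 + 10.49·0.01520 + 46.98·0.002000 + 4.915·0.2202 = 12.90 lb
The glass mass, total less LOI, = 83.35 − 12.90 = 70.45 lb (matching Σ of the oxides)
percent share: oxide ÷ glass, ×100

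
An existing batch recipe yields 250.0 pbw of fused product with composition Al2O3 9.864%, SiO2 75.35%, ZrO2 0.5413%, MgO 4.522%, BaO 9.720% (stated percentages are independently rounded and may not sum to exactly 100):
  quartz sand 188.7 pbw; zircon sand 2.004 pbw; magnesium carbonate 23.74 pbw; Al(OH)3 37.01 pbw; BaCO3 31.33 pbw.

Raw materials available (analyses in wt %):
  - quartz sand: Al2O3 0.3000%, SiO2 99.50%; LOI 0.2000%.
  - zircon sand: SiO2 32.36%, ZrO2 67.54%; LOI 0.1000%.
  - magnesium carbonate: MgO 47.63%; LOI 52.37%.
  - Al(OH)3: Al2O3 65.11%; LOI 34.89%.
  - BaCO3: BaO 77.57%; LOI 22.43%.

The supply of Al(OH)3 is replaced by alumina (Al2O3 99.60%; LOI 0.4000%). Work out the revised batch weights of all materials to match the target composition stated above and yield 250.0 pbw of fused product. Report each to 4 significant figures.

Mid-chain values appear rounded to four significant digits between the steps. The whole derivation carries exact precision from start to finish. Every reported figure includes exactly one rounding — the derived quantities are rebuilt at full float precision (totals, glass mass, LOI, the yield, the five compositions) using the weight values at 250.0 pbw of glass, exactly as printed in problem or answer.
Target masses of each oxide per 250.0 pbw fused product:
  Al2O3: 9.864% × 250.0 = 24.66 pbw
  SiO2: 75.35% × 250.0 = 188.4 pbw
  ZrO2: 0.5413% × 250.0 = 1.353 pbw
  MgO: 4.522% × 250.0 = 11.30 pbw
  BaO: 9.720% × 250.0 = 24.30 pbw
Per-oxide balance check per the reported batch figures, against the basis in use (target by target, the sums agree once rounding is allowed for):
  Al2O3: 188.7·0.003000 + 24.19·0.9960 = 24.66 pbw (target 24.66 pbw)
  SiO2: 188.7·0.9950 + 2.004·0.3236 = 188.4 pbw (target 188.4 pbw)
  ZrO2: 2.004·0.6754 = 1.354 pbw (target 1.353 pbw)
  MgO: 23.74·0.4763 = 11.31 pbw (target 11.30 pbw)
  BaO: 31.33·0.7757 = 24.30 pbw (target 24.30 pbw)
Auditing the glass mass value: net batch after ignition = 250.0 pbw (summing oxide targets gives 250.0 pbw; stated basis 250.0 pbw — deltas are rounding alone).
Summing the batch: Σ batch = 270.0 pbw; Σ batch·LOI gives LOI loss = 19.94 pbw; the yield ratio, glass ÷ batch: 92.62%.

Revised batch per 250.0 pbw fused product:
  quartz sand: 188.7 pbw
  zircon sand: 2.004 pbw
  magnesium carbonate: 23.74 pbw
  alumina: 24.19 pbw
  BaCO3: 31.33 pbw
Total batch = 270.0 pbw; LOI loss = 19.94 pbw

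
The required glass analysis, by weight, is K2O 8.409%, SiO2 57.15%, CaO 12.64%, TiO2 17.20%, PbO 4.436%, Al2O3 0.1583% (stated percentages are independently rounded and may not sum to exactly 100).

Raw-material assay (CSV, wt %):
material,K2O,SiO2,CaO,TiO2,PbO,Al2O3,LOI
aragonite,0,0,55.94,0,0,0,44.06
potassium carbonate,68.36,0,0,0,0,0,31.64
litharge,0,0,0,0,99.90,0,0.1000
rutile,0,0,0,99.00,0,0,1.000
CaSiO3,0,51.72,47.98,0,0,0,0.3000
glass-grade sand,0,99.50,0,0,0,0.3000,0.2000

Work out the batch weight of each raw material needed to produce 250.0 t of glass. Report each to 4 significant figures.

Batch per 250.0 t glass:
  aragonite: 37.22 t
  potassium carbonate: 30.75 t
  litharge: 11.10 t
  rutile: 43.43 t
  CaSiO3: 22.46 t
  glass-grade sand: 131.9 t
Total batch = 276.9 t; LOI loss = 26.91 t; yield = 90.28%

In-progress results are shown rounded to 4 significant digits across the worked steps. All internal work holds exact precision at each step; exactly one rounding goes into each reported value — all derived quantities, which include the totals, glass mass, six oxide percentages, ignition loss, yield, are carried in full float precision, as quoted within problem or answer, using the weight values per 250.0 t of glass.
Oxide mass targets, per 250.0 t glass:
  K2O: 8.409% × 250.0 = 21.02 t
  SiO2: 57.15% × 250.0 = 142.9 t
  CaO: 12.64% × 250.0 = 31.60 t
  TiO2: 17.20% × 250.0 = 43.00 t
  PbO: 4.436% × 250.0 = 11.09 t
  Al2O3: 0.1583% × 250.0 = 0.3957 t
Checking each oxide sum applying the batch weights above, per the basis as stated (each sum matches its target mass net of answer rounding effects):
  K2O: 30.75·0.6836 = 21.02 t (target 21.02 t)
  SiO2: 22.46·0.5172 + 131.9·0.9950 = 142.9 t (target 142.9 t)
  CaO: 37.22·0.5594 + 22.46·0.4798 = 31.60 t (target 31.60 t)
  TiO2: 43.43·0.9900 = 43.00 t (target 43.00 t)
  PbO: 11.10·0.9990 = 11.09 t (target 11.09 t)
  Al2O3: 131.9·0.003000 = 0.3957 t (target 0.3957 t)
Auditing the glass mass value: the batch minus its LOI: 250.0 t (oxide target masses add up to 250.0 t; versus the stated basis of 250.0 t — a pure rounding effect).
Batch total: Σ batch = 276.9 t; Σ batch·LOI gives LOI loss = 26.91 t; the yield ratio, glass ÷ batch: 90.28%.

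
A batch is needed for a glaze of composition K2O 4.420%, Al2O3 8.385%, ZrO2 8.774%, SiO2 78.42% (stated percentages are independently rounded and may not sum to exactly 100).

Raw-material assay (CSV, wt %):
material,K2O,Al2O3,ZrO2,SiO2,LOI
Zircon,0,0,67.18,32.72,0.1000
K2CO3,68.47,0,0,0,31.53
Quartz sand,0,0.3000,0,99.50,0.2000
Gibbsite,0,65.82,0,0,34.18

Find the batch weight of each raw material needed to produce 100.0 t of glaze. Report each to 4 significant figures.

Every computation keeps exact precision from start to finish; rounding to four significant digits extends to every in-between result as printed. A single rounding yields every reported number; all derived quantities are recomputed in full float precision (yield, the totals, net glass mass, ignition loss, four oxide percentages) starting from the weights for 100.0 t of glass as they appear in problem or answer.
Oxide mass targets, per 100.0 t glaze:
  K2O: 4.420% × 100.0 = 4.420 t
  Al2O3: 8.385% × 100.0 = 8.385 t
  ZrO2: 8.774% × 100.0 = 8.774 t
  SiO2: 78.42% × 100.0 = 78.42 t
A balance pass over the oxides, applying the batch weights above, at the basis given (sum by sum, the targets are met inside rounding margins):
  K2O: 6.455·0.6847 = 4.420 t (target 4.420 t)
  Al2O3: 74.52·0.003000 + 12.40·0.6582 = 8.385 t (target 8.385 t)
  ZrO2: 13.06·0.6718 = 8.774 t (target 8.774 t)
  SiO2: 13.06·0.3272 + 74.52·0.9950 = 78.42 t (target 78.42 t)
Consistency of the glass mass: the batch minus its LOI: 100.0 t (per-oxide target masses sum to 100.0 t; against the stated basis, 100.0 t — a pure rounding effect).
Adding the batch up: Σ batch = 106.4 t; the LOI term Σ batch·LOI equals 6.436 t; yield, glass over the total, = 93.95%.

Batch per 100.0 t glaze:
  Zircon: 13.06 t
  K2CO3: 6.455 t
  Quartz sand: 74.52 t
  Gibbsite: 12.40 t
Total batch = 106.4 t; LOI loss = 6.436 t; yield = 93.95%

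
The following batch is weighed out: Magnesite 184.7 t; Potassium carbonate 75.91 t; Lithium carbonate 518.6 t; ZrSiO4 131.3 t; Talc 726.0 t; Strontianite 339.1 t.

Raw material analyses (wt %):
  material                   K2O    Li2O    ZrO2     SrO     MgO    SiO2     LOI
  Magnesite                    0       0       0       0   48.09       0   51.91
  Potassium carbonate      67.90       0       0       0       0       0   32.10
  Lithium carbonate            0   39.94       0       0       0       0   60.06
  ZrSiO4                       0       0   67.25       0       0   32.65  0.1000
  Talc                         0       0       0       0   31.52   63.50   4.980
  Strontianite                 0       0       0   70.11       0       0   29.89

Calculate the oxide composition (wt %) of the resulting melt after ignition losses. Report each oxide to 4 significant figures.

Glass mass = 1406 t (batch 1976 − LOI 569.4).
Composition: K2O 3.665%, Li2O 14.73%, ZrO2 6.279%, SrO 16.91%, MgO 22.59%, SiO2 35.83%

The working math maintains full precision in every operation; mid-chain values are displayed, rounded to four significant digits, at each printed step — every reported figure sees exactly one rounding — all derived quantities, including glass mass, six oxide percentages, the totals, ignition loss, the yield, are carried starting from the weights for 1406 t of glass in exact precision as they appear in the question or the answer.
What the batch supplies per oxide:
  K2O: 75.91·0.6790 = 51.54 t
  Li2O: 518.6·0.3994 = 207.1 t
  ZrO2: 131.3·0.6725 = 88.30 t
  SrO: 339.1·0.7011 = 237.7 t
  MgO: 184.7·0.4809 + 726.0·0.3152 = 317.7 t
  SiO2: 131.3·0.3265 + 726.0·0.6350 = 503.9 t
LOI: 184.7·0.5191 + 75.91·0.3210 + 518.6·0.6006 + 131.3·0.001000 + 726.0·0.04980 + 339.1·0.2989 = 569.4 t
Glass mass = batch − LOI = 1976 − 569.4 = 1406 t (= the summed oxide contributions)
percent by weight: oxide/glass ×100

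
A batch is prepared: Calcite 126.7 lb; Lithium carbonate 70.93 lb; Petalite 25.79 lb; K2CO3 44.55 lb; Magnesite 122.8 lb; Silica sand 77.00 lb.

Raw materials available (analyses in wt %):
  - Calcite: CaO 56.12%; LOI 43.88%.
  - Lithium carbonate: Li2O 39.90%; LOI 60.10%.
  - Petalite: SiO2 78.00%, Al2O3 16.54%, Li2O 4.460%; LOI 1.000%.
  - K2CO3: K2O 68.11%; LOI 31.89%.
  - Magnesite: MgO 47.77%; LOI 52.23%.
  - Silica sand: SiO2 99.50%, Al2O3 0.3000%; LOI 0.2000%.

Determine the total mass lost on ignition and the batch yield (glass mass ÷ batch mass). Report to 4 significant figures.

Every computation keeps full float precision throughout. Intermediates appear rounded to 4 significant figures at each printed step; every reported number takes a single rounding; all derived quantities, including yield, glass mass, the six compositions, the totals, LOI, are carried starting from the weights for 290.8 lb of glass in full float precision as quoted within problem or answer.
Ignition loss by material:
  Calcite: 126.7 × 0.4388 = 55.60 lb
  Lithium carbonate: 70.93 × 0.6010 = 42.63 lb
  Petalite: 25.79 × 0.01000 = 0.2579 lb
  K2CO3: 44.55 × 0.3189 = 14.21 lb
  Magnesite: 122.8 × 0.5223 = 64.14 lb
  Silica sand: 77.00 × 0.002000 = 0.1540 lb
Total LOI = 177.0 lb
Glass = batch − LOI = 467.8 − 177.0 = 290.8 lb

LOI loss = 177.0 lb; glass = 290.8 lb; yield = 62.16%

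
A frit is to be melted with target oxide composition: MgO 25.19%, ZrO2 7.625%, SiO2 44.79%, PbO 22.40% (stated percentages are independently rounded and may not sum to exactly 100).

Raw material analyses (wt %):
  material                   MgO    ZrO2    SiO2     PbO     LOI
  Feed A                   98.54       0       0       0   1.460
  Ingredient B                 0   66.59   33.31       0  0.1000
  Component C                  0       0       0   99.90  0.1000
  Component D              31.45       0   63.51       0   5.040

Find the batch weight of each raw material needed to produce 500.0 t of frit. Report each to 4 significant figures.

Batch per 500.0 t frit:
  Feed A: 24.86 t
  Ingredient B: 57.25 t
  Component C: 112.1 t
  Component D: 322.6 t
Total batch = 516.8 t; LOI loss = 16.79 t; yield = 96.75%

Mid-chain values are printed rounded to four significant figures when written out; each numeric step holds full float precision all the way through — every reported number is rounded just once — derived quantities, including the four compositions, yield, glass mass, the totals, ignition loss, are recomputed from the batch weights at 500.0 t of glass at full precision, as quoted within the question or the answer.
Target masses of each oxide per 500.0 t frit:
  MgO: 25.19% × 500.0 = 126.0 t
  ZrO2: 7.625% × 500.0 = 38.12 t
  SiO2: 44.79% × 500.0 = 224.0 t
  PbO: 22.40% × 500.0 = 112.0 t
Sums-versus-targets review using the reported weights, versus the basis set out (delivered sums recover each target given rounding of the digits):
  MgO: 24.86·0.9854 + 322.6·0.3145 = 126.0 t (target 126.0 t)
  ZrO2: 57.25·0.6659 = 38.12 t (target 38.12 t)
  SiO2: 57.25·0.3331 + 322.6·0.6351 = 224.0 t (target 224.0 t)
  PbO: 112.1·0.9990 = 112.0 t (target 112.0 t)
The glass-mass cross-check: batch Σ − ignition loss = 500.0 t (the Σ of target masses is 500.0 t; the stated basis being 500.0 t — gaps are rounding artifacts).
Adding the batch up: Σ batch = 516.8 t; LOI loss = Σ batch·LOI = 16.79 t; glass ÷ batch gives a yield of 96.75%.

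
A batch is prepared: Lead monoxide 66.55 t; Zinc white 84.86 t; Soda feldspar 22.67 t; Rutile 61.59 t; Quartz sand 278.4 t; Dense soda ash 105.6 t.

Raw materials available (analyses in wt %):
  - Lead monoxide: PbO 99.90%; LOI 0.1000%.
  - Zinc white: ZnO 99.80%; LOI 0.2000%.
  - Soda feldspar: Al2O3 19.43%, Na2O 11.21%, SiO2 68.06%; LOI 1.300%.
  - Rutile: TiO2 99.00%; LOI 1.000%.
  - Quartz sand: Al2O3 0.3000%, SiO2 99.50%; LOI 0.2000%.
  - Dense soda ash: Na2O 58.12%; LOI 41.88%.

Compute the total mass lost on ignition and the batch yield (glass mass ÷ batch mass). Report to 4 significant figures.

Mid-chain values are printed rounded to 4 significant figures at each printed step; full precision is maintained throughout. Exactly one rounding is applied to every reported value. The derived quantities are recomputed using the weight values on 573.7 t of glass at exact precision (the totals, yield, ignition loss, six oxide percentages, glass mass), as they appear in problem or answer.
Each material's LOI contribution:
  Lead monoxide: 66.55 × 0.001000 = 0.06655 t
  Zinc white: 84.86 × 0.002000 = 0.1697 t
  Soda feldspar: 22.67 × 0.01300 = 0.2947 t
  Rutile: 61.59 × 0.01000 = 0.6159 t
  Quartz sand: 278.4 × 0.002000 = 0.5568 t
  Dense soda ash: 105.6 × 0.4188 = 44.23 t
Total LOI = 45.93 t
Glass = batch − LOI = 619.7 − 45.93 = 573.7 t

LOI loss = 45.93 t; glass = 573.7 t; yield = 92.59%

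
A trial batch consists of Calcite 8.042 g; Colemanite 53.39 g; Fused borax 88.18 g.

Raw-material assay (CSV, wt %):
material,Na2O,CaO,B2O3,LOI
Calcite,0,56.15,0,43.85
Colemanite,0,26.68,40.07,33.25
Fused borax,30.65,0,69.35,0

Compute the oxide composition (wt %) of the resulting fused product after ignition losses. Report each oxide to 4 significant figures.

Glass mass = 128.3 g (batch 149.6 − LOI 21.28).
Composition: Na2O 21.06%, CaO 14.62%, B2O3 64.32%

Each numeric step holds full float precision throughout — values along the way are displayed (rounded to 4 significant digits) as written. A single rounding completes every reported value — all derived quantities are re-derived using the weight values on 128.3 g of glass at exact precision (the three compositions, totals, glass mass, ignition loss, yield) exactly as shown in either problem or answer.
Per-oxide mass from batch:
  Na2O: 88.18·0.3065 = 27.03 g
  CaO: 8.042·0.5615 + 53.39·0.2668 = 18.76 g
  B2O3: 53.39·0.4007 + 88.18·0.6935 = 82.55 g
LOI: 8.042·0.4385 + 53.39·0.3325 = 21.28 g
The glass mass, total less LOI, = 149.6 − 21.28 = 128.3 g (matching Σ of the oxides)
wt % = 100 × oxide mass / glass mass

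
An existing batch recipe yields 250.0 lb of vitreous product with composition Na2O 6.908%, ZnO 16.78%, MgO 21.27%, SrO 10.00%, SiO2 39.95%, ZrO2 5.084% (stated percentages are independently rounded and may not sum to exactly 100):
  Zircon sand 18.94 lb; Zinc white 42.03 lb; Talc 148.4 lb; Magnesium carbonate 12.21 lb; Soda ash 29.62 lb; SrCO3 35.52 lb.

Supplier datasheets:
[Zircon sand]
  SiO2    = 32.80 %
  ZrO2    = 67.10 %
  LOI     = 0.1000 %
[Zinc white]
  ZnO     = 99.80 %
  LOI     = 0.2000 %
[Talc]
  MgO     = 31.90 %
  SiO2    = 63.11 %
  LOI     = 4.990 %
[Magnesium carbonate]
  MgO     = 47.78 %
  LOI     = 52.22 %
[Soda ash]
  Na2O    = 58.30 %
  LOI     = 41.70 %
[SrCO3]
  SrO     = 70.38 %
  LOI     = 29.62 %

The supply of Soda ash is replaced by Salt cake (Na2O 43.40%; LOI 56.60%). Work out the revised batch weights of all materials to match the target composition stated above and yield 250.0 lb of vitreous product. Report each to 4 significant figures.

Revised batch per 250.0 lb vitreous product:
  Zircon sand: 18.94 lb
  Zinc white: 42.03 lb
  Talc: 148.4 lb
  Magnesium carbonate: 12.21 lb
  Salt cake: 39.79 lb
  SrCO3: 35.52 lb
Total batch = 296.9 lb; LOI loss = 46.93 lb

Every computation holds full float precision at every stage; values along the way are shown rounded off to 4 significant digits between the steps — every reported figure includes exactly one rounding; all derived quantities are rebuilt from the weighed amounts at 250.0 lb of glass at full float precision (totals, yield, glass mass, ignition loss, six oxide percentages), as set out in question or answer.
Target masses of each oxide per 250.0 lb vitreous product:
  Na2O: 6.908% × 250.0 = 17.27 lb
  ZnO: 16.78% × 250.0 = 41.95 lb
  MgO: 21.27% × 250.0 = 53.18 lb
  SrO: 10.00% × 250.0 = 25.00 lb
  SiO2: 39.95% × 250.0 = 99.88 lb
  ZrO2: 5.084% × 250.0 = 12.71 lb
Balance tally, oxide-wise, with the batch weights as given, versus the basis set out (sums match the target masses given rounding of the digits):
  Na2O: 39.79·0.4340 = 17.27 lb (target 17.27 lb)
  ZnO: 42.03·0.9980 = 41.95 lb (target 41.95 lb)
  MgO: 148.4·0.3190 + 12.21·0.4778 = 53.17 lb (target 53.18 lb)
  SrO: 35.52·0.7038 = 25.00 lb (target 25.00 lb)
  SiO2: 18.94·0.3280 + 148.4·0.6311 = 99.87 lb (target 99.88 lb)
  ZrO2: 18.94·0.6710 = 12.71 lb (target 12.71 lb)
The glass-mass cross-check: total batch − LOI = 250.0 lb (the targets, summed, come to 250.0 lb; versus the stated basis of 250.0 lb — any gap is answer rounding).
Batch total: Σ batch = 296.9 lb; Σ batch·LOI gives LOI loss = 46.93 lb; yield: glass divided by total = 84.19%.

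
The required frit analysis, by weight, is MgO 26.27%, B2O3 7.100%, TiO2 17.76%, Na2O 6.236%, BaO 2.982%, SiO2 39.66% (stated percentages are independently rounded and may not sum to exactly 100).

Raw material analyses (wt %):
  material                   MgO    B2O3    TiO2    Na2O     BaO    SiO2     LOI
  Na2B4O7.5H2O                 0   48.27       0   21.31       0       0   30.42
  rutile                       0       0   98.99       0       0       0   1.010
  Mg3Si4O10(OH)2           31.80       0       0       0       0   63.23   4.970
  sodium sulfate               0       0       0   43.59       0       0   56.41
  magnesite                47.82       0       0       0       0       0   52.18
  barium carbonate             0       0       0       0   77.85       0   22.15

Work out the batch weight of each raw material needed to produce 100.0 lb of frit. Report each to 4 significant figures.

In-progress results are printed (rounded to four significant digits) within the worked lines; the working math maintains full precision end to end. Each reported result is rounded just once — derived quantities (yield, net glass mass, ignition loss, the six compositions, totals) are computed from the batch weights per 100.0 lb of glass at full precision exactly as shown in question or answer.
The oxide mass targets at 100.0 lb frit:
  MgO: 26.27% × 100.0 = 26.27 lb
  B2O3: 7.100% × 100.0 = 7.100 lb
  TiO2: 17.76% × 100.0 = 17.76 lb
  Na2O: 6.236% × 100.0 = 6.236 lb
  BaO: 2.982% × 100.0 = 2.982 lb
  SiO2: 39.66% × 100.0 = 39.66 lb
Sums-versus-targets review with the batch weights as given, against the basis in use (delivered sums recover each target up to rounding of the answer):
  MgO: 62.72·0.3180 + 13.22·0.4782 = 26.27 lb (target 26.27 lb)
  B2O3: 14.71·0.4827 = 7.101 lb (target 7.100 lb)
  TiO2: 17.94·0.9899 = 17.76 lb (target 17.76 lb)
  Na2O: 14.71·0.2131 + 7.115·0.4359 = 6.236 lb (target 6.236 lb)
  BaO: 3.830·0.7785 = 2.982 lb (target 2.982 lb)
  SiO2: 62.72·0.6323 = 39.66 lb (target 39.66 lb)
Glass-mass closure: whole batch net of LOI = 100.0 lb (targets for the oxides total 100.0 lb; against the stated basis, 100.0 lb — gaps are rounding artifacts).
Batch grand total — Σ batch = 119.5 lb; LOI loss = Σ batch·LOI = 19.53 lb; yield: glass divided by total = 83.66%.

Batch per 100.0 lb frit:
  Na2B4O7.5H2O: 14.71 lb
  rutile: 17.94 lb
  Mg3Si4O10(OH)2: 62.72 lb
  sodium sulfate: 7.115 lb
  magnesite: 13.22 lb
  barium carbonate: 3.830 lb
Total batch = 119.5 lb; LOI loss = 19.53 lb; yield = 83.66%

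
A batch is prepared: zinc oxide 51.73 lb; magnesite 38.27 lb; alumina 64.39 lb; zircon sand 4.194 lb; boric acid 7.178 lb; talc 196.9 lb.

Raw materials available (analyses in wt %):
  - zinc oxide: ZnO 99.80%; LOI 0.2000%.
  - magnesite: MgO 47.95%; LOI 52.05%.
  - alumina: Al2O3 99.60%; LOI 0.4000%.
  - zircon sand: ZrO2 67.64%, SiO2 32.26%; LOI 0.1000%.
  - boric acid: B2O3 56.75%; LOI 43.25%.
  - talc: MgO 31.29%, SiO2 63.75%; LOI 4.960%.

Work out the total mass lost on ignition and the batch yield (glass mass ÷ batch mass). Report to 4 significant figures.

The working math keeps full precision all the way through — intermediates are shown, with 4-significant-digit rounding, across the worked steps — every reported number is rounded a single time. Derived quantities (totals, yield, the six compositions, glass mass, ignition loss) are recomputed from the batch weights on 329.5 lb of glass in exact precision as they appear in question or answer.
LOI of each material in turn:
  zinc oxide: 51.73 × 0.002000 = 0.1035 lb
  magnesite: 38.27 × 0.5205 = 19.92 lb
  alumina: 64.39 × 0.004000 = 0.2576 lb
  zircon sand: 4.194 × 0.001000 = 0.004194 lb
  boric acid: 7.178 × 0.4325 = 3.104 lb
  talc: 196.9 × 0.04960 = 9.766 lb
Total LOI = 33.16 lb
Glass = batch − LOI = 362.7 − 33.16 = 329.5 lb

LOI loss = 33.16 lb; glass = 329.5 lb; yield = 90.86%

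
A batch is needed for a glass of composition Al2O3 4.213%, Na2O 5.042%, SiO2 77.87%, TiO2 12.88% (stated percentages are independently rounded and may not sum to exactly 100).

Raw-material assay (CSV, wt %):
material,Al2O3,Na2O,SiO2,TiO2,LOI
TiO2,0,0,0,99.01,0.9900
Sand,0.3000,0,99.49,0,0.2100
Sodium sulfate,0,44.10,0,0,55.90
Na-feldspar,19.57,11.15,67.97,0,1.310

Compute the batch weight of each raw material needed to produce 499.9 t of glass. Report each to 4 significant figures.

The whole derivation maintains exact precision through every step. The intermediate values are displayed, rounded to 4 significant figures, in the printout. Every reported number receives exactly one rounding; derived quantities are rebuilt from the weighed amounts per 499.9 t of glass in full precision (the yield, ignition loss, net glass mass, the four compositions, the totals), precisely as stated by the problem or the answer.
Oxide-by-oxide targets in 499.9 t glass:
  Al2O3: 4.213% × 499.9 = 21.06 t
  Na2O: 5.042% × 499.9 = 25.20 t
  SiO2: 77.87% × 499.9 = 389.3 t
  TiO2: 12.88% × 499.9 = 64.39 t
Balance tally, oxide-wise, with the batch weights as given, relative to the basis at hand (sums match the target masses modulo rounding of the values):
  Al2O3: 321.1·0.003000 + 102.7·0.1957 = 21.06 t (target 21.06 t)
  Na2O: 31.19·0.4410 + 102.7·0.1115 = 25.21 t (target 25.20 t)
  SiO2: 321.1·0.9949 + 102.7·0.6797 = 389.3 t (target 389.3 t)
  TiO2: 65.03·0.9901 = 64.39 t (target 64.39 t)
Mass balance on the glass: total charge less LOI = 499.9 t (targets for the oxides total 499.9 t; the stated basis being 499.9 t — rounding explains the deltas).
Summing the batch: Σ batch = 520.0 t; Σ batch·LOI gives LOI loss = 20.10 t; yield, glass over the total, = 96.14%.

Batch per 499.9 t glass:
  TiO2: 65.03 t
  Sand: 321.1 t
  Sodium sulfate: 31.19 t
  Na-feldspar: 102.7 t
Total batch = 520.0 t; LOI loss = 20.10 t; yield = 96.14%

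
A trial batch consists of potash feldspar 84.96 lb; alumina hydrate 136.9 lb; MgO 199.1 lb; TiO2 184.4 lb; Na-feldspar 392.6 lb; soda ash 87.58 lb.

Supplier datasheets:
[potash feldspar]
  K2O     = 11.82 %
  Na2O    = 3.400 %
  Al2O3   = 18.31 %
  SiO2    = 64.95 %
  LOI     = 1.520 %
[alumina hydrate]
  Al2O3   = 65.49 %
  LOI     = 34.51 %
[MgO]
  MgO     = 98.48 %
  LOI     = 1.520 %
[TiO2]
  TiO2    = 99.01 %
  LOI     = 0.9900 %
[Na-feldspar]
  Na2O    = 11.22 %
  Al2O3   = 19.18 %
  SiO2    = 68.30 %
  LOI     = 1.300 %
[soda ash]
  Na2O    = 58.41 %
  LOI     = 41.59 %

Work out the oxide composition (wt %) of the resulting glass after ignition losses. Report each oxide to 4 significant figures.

All internal work runs at full precision throughout; mid-chain values are shown rounded to four significant digits across the worked steps. Each reported value takes exactly one rounding. All derived quantities are recomputed in exact precision (glass mass, totals, LOI, yield, the six compositions) from the batch weights for 990.6 lb of glass as written in problem or answer.
Oxide masses out of the charge:
  MgO: 199.1·0.9848 = 196.1 lb
  K2O: 84.96·0.1182 = 10.04 lb
  Na2O: 84.96·0.03400 + 392.6·0.1122 + 87.58·0.5841 = 98.09 lb
  Al2O3: 84.96·0.1831 + 136.9·0.6549 + 392.6·0.1918 = 180.5 lb
  SiO2: 84.96·0.6495 + 392.6·0.6830 = 323.3 lb
  TiO2: 184.4·0.9901 = 182.6 lb
LOI: 84.96·0.01520 + 136.9·0.3451 + 199.1·0.01520 + 184.4·0.009900 + 392.6·0.01300 + 87.58·0.4159 = 94.92 lb
Glass mass = batch − LOI = 1086 − 94.92 = 990.6 lb (consistent with Σ oxide mass)
wt % = 100 × oxide mass / glass mass

Glass mass = 990.6 lb (batch 1086 − LOI 94.92).
Composition: MgO 19.79%, K2O 1.014%, Na2O 9.902%, Al2O3 18.22%, SiO2 32.64%, TiO2 18.43%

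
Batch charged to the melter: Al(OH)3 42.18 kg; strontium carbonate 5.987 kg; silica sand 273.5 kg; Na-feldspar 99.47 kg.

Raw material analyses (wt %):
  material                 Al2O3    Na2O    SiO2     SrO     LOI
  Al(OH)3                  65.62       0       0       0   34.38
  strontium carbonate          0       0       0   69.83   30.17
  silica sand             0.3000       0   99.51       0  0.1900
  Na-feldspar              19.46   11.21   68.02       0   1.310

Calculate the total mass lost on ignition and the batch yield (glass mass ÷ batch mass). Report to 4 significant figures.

LOI loss = 18.13 kg; glass = 403.0 kg; yield = 95.69%

Intermediates are displayed rounded off to 4 significant digits at each printed step; all internal work keeps exact precision from start to finish — each reported number undergoes a single rounding; derived quantities, including totals, ignition loss, the yield, four oxide percentages, glass mass, are rebuilt from the batch weights at 403.0 kg of glass at full precision as set out in the problem or answer text.
Per-material ignition loss:
  Al(OH)3: 42.18 × 0.3438 = 14.50 kg
  strontium carbonate: 5.987 × 0.3017 = 1.806 kg
  silica sand: 273.5 × 0.001900 = 0.5196 kg
  Na-feldspar: 99.47 × 0.01310 = 1.303 kg
Total LOI = 18.13 kg
Glass = batch − LOI = 421.1 − 18.13 = 403.0 kg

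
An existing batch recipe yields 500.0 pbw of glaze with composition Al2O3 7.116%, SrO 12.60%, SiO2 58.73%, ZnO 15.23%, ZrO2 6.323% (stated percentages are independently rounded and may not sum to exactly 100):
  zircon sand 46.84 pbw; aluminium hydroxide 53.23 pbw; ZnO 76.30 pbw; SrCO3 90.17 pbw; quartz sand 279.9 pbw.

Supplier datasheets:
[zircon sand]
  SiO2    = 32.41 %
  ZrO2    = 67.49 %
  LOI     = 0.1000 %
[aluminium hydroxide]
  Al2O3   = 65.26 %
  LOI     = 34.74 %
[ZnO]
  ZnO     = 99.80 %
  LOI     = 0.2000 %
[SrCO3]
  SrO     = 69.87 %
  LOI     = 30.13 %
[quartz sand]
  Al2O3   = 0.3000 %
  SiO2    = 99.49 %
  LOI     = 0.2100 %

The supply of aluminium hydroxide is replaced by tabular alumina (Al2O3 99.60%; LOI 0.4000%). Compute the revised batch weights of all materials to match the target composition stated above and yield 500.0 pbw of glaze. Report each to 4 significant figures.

Rounding to 4 significant digits extends to each working value as displayed. The working math runs at exact precision at each step — each reported result is rounded exactly once — all derived quantities, including LOI, the totals, the yield, the five compositions, net glass mass, are re-derived using the weight values at 500.0 pbw of glass in exact precision, as set out in the question or the answer.
Oxide-by-oxide targets in 500.0 pbw glaze:
  Al2O3: 7.116% × 500.0 = 35.58 pbw
  SrO: 12.60% × 500.0 = 63.00 pbw
  SiO2: 58.73% × 500.0 = 293.6 pbw
  ZnO: 15.23% × 500.0 = 76.15 pbw
  ZrO2: 6.323% × 500.0 = 31.62 pbw
A balance pass over the oxides, given the weights on record, relative to the basis at hand (delivered sums recover each target within answer rounding):
  Al2O3: 34.88·0.9960 + 279.9·0.003000 = 35.58 pbw (target 35.58 pbw)
  SrO: 90.17·0.6987 = 63.00 pbw (target 63.00 pbw)
  SiO2: 46.84·0.3241 + 279.9·0.9949 = 293.7 pbw (target 293.6 pbw)
  ZnO: 76.30·0.9980 = 76.15 pbw (target 76.15 pbw)
  ZrO2: 46.84·0.6749 = 31.61 pbw (target 31.62 pbw)
Consistency of the glass mass: the batch minus its LOI: 500.0 pbw (summing oxide targets gives 500.0 pbw; the stated basis being 500.0 pbw — differing by rounding only).
Adding the batch up: Σ batch = 528.1 pbw; LOI loss = Σ batch·LOI = 28.09 pbw; the yield ratio, glass ÷ batch: 94.68%.

Revised batch per 500.0 pbw glaze:
  zircon sand: 46.84 pbw
  tabular alumina: 34.88 pbw
  ZnO: 76.30 pbw
  SrCO3: 90.17 pbw
  quartz sand: 279.9 pbw
Total batch = 528.1 pbw; LOI loss = 28.09 pbw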